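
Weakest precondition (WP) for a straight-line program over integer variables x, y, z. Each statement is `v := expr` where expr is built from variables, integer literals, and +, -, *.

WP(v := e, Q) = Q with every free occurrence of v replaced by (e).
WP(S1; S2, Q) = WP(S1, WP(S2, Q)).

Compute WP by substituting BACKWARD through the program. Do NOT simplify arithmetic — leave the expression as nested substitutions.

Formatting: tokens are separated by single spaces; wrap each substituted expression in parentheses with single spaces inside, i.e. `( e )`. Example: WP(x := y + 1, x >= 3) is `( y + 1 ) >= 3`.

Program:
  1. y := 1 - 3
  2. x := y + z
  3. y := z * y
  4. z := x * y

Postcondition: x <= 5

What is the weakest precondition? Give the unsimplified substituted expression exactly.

Answer: ( ( 1 - 3 ) + z ) <= 5

Derivation:
post: x <= 5
stmt 4: z := x * y  -- replace 0 occurrence(s) of z with (x * y)
  => x <= 5
stmt 3: y := z * y  -- replace 0 occurrence(s) of y with (z * y)
  => x <= 5
stmt 2: x := y + z  -- replace 1 occurrence(s) of x with (y + z)
  => ( y + z ) <= 5
stmt 1: y := 1 - 3  -- replace 1 occurrence(s) of y with (1 - 3)
  => ( ( 1 - 3 ) + z ) <= 5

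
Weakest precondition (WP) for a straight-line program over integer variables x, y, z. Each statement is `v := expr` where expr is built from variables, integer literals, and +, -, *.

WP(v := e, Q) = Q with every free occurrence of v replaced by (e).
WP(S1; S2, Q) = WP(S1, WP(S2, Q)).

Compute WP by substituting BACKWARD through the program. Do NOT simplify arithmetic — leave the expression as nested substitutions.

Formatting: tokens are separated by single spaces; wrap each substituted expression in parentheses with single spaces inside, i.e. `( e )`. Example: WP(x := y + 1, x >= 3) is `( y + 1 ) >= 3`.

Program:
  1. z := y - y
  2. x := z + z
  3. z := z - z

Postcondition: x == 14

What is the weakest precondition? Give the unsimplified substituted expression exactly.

post: x == 14
stmt 3: z := z - z  -- replace 0 occurrence(s) of z with (z - z)
  => x == 14
stmt 2: x := z + z  -- replace 1 occurrence(s) of x with (z + z)
  => ( z + z ) == 14
stmt 1: z := y - y  -- replace 2 occurrence(s) of z with (y - y)
  => ( ( y - y ) + ( y - y ) ) == 14

Answer: ( ( y - y ) + ( y - y ) ) == 14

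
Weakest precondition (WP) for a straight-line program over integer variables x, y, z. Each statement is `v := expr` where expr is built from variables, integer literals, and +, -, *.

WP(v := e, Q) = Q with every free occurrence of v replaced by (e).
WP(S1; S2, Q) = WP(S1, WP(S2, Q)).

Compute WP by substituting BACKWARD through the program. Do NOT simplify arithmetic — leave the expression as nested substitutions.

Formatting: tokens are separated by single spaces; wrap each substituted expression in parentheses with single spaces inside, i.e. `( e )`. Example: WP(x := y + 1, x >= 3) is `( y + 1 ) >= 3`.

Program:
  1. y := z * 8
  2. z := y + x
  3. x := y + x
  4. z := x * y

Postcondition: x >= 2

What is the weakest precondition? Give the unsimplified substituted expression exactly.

post: x >= 2
stmt 4: z := x * y  -- replace 0 occurrence(s) of z with (x * y)
  => x >= 2
stmt 3: x := y + x  -- replace 1 occurrence(s) of x with (y + x)
  => ( y + x ) >= 2
stmt 2: z := y + x  -- replace 0 occurrence(s) of z with (y + x)
  => ( y + x ) >= 2
stmt 1: y := z * 8  -- replace 1 occurrence(s) of y with (z * 8)
  => ( ( z * 8 ) + x ) >= 2

Answer: ( ( z * 8 ) + x ) >= 2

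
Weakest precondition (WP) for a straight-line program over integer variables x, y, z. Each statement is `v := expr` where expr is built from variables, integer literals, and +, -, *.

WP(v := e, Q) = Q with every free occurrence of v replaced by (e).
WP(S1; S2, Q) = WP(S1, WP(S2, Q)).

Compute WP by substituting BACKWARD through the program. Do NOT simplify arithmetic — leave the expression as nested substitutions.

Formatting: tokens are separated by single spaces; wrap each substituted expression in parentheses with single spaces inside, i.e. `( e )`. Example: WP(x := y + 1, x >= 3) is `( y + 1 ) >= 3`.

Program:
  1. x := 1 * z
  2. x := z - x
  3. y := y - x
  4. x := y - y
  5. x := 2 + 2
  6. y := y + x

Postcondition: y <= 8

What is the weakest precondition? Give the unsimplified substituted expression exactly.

Answer: ( ( y - ( z - ( 1 * z ) ) ) + ( 2 + 2 ) ) <= 8

Derivation:
post: y <= 8
stmt 6: y := y + x  -- replace 1 occurrence(s) of y with (y + x)
  => ( y + x ) <= 8
stmt 5: x := 2 + 2  -- replace 1 occurrence(s) of x with (2 + 2)
  => ( y + ( 2 + 2 ) ) <= 8
stmt 4: x := y - y  -- replace 0 occurrence(s) of x with (y - y)
  => ( y + ( 2 + 2 ) ) <= 8
stmt 3: y := y - x  -- replace 1 occurrence(s) of y with (y - x)
  => ( ( y - x ) + ( 2 + 2 ) ) <= 8
stmt 2: x := z - x  -- replace 1 occurrence(s) of x with (z - x)
  => ( ( y - ( z - x ) ) + ( 2 + 2 ) ) <= 8
stmt 1: x := 1 * z  -- replace 1 occurrence(s) of x with (1 * z)
  => ( ( y - ( z - ( 1 * z ) ) ) + ( 2 + 2 ) ) <= 8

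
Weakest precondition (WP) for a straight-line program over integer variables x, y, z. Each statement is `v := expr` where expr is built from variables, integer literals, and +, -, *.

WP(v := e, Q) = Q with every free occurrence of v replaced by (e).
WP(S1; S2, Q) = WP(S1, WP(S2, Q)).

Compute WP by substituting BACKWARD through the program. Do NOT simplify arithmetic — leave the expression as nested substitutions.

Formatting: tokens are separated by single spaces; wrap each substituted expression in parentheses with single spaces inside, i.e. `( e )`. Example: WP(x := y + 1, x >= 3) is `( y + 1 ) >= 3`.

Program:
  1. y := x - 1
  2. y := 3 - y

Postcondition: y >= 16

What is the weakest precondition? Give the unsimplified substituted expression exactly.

post: y >= 16
stmt 2: y := 3 - y  -- replace 1 occurrence(s) of y with (3 - y)
  => ( 3 - y ) >= 16
stmt 1: y := x - 1  -- replace 1 occurrence(s) of y with (x - 1)
  => ( 3 - ( x - 1 ) ) >= 16

Answer: ( 3 - ( x - 1 ) ) >= 16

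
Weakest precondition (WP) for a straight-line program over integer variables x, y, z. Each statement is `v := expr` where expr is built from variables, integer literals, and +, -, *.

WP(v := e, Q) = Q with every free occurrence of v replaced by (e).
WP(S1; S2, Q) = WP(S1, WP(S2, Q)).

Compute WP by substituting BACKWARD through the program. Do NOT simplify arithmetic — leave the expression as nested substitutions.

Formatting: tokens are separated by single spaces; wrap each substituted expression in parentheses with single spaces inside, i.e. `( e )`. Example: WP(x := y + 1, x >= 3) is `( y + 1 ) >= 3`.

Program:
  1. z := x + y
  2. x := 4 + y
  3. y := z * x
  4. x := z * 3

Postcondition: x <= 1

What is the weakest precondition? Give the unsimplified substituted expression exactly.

post: x <= 1
stmt 4: x := z * 3  -- replace 1 occurrence(s) of x with (z * 3)
  => ( z * 3 ) <= 1
stmt 3: y := z * x  -- replace 0 occurrence(s) of y with (z * x)
  => ( z * 3 ) <= 1
stmt 2: x := 4 + y  -- replace 0 occurrence(s) of x with (4 + y)
  => ( z * 3 ) <= 1
stmt 1: z := x + y  -- replace 1 occurrence(s) of z with (x + y)
  => ( ( x + y ) * 3 ) <= 1

Answer: ( ( x + y ) * 3 ) <= 1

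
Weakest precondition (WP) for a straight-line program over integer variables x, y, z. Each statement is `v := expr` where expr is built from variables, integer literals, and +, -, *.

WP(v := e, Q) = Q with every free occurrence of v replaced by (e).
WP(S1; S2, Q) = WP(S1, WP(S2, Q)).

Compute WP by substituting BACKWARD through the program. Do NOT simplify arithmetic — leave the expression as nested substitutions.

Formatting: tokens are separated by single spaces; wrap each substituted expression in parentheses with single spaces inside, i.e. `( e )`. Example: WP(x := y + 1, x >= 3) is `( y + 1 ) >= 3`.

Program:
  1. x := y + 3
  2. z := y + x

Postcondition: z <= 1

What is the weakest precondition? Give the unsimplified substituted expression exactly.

post: z <= 1
stmt 2: z := y + x  -- replace 1 occurrence(s) of z with (y + x)
  => ( y + x ) <= 1
stmt 1: x := y + 3  -- replace 1 occurrence(s) of x with (y + 3)
  => ( y + ( y + 3 ) ) <= 1

Answer: ( y + ( y + 3 ) ) <= 1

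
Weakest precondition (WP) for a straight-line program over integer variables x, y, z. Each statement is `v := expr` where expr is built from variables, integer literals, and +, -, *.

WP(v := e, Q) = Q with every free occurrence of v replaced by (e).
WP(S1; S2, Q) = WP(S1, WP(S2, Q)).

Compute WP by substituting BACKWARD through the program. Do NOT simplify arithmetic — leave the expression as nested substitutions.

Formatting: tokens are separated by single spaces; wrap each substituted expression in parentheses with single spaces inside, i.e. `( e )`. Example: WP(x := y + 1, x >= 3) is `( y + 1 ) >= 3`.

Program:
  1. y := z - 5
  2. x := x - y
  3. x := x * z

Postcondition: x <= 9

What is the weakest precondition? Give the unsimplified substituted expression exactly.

post: x <= 9
stmt 3: x := x * z  -- replace 1 occurrence(s) of x with (x * z)
  => ( x * z ) <= 9
stmt 2: x := x - y  -- replace 1 occurrence(s) of x with (x - y)
  => ( ( x - y ) * z ) <= 9
stmt 1: y := z - 5  -- replace 1 occurrence(s) of y with (z - 5)
  => ( ( x - ( z - 5 ) ) * z ) <= 9

Answer: ( ( x - ( z - 5 ) ) * z ) <= 9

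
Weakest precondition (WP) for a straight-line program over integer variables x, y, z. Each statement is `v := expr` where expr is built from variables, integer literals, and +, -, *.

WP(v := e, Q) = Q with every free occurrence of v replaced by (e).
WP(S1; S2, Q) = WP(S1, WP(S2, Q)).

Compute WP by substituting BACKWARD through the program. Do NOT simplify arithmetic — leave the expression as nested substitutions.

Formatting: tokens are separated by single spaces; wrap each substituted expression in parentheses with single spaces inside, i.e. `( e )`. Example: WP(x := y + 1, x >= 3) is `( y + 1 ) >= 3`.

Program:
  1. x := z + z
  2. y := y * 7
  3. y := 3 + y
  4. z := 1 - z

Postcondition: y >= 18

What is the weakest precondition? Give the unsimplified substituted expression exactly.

post: y >= 18
stmt 4: z := 1 - z  -- replace 0 occurrence(s) of z with (1 - z)
  => y >= 18
stmt 3: y := 3 + y  -- replace 1 occurrence(s) of y with (3 + y)
  => ( 3 + y ) >= 18
stmt 2: y := y * 7  -- replace 1 occurrence(s) of y with (y * 7)
  => ( 3 + ( y * 7 ) ) >= 18
stmt 1: x := z + z  -- replace 0 occurrence(s) of x with (z + z)
  => ( 3 + ( y * 7 ) ) >= 18

Answer: ( 3 + ( y * 7 ) ) >= 18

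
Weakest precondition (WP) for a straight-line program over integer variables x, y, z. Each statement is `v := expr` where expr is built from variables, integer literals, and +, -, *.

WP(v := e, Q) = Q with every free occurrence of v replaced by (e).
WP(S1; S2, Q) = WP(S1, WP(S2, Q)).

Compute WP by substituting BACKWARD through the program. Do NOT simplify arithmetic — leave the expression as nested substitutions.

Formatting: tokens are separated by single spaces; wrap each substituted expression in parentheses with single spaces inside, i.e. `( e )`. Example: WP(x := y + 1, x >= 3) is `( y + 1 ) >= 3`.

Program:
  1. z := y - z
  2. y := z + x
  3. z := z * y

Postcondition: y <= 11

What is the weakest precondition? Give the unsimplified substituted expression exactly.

Answer: ( ( y - z ) + x ) <= 11

Derivation:
post: y <= 11
stmt 3: z := z * y  -- replace 0 occurrence(s) of z with (z * y)
  => y <= 11
stmt 2: y := z + x  -- replace 1 occurrence(s) of y with (z + x)
  => ( z + x ) <= 11
stmt 1: z := y - z  -- replace 1 occurrence(s) of z with (y - z)
  => ( ( y - z ) + x ) <= 11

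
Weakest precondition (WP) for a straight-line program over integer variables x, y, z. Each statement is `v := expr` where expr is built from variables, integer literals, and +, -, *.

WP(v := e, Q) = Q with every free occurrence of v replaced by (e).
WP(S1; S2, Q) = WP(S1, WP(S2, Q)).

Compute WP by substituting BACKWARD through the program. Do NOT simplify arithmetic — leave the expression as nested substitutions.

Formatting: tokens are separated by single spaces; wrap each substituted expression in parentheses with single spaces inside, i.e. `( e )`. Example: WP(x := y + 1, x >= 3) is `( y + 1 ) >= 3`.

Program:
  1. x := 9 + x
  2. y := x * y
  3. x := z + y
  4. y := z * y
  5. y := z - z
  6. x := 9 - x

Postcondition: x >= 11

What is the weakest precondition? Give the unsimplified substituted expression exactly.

Answer: ( 9 - ( z + ( ( 9 + x ) * y ) ) ) >= 11

Derivation:
post: x >= 11
stmt 6: x := 9 - x  -- replace 1 occurrence(s) of x with (9 - x)
  => ( 9 - x ) >= 11
stmt 5: y := z - z  -- replace 0 occurrence(s) of y with (z - z)
  => ( 9 - x ) >= 11
stmt 4: y := z * y  -- replace 0 occurrence(s) of y with (z * y)
  => ( 9 - x ) >= 11
stmt 3: x := z + y  -- replace 1 occurrence(s) of x with (z + y)
  => ( 9 - ( z + y ) ) >= 11
stmt 2: y := x * y  -- replace 1 occurrence(s) of y with (x * y)
  => ( 9 - ( z + ( x * y ) ) ) >= 11
stmt 1: x := 9 + x  -- replace 1 occurrence(s) of x with (9 + x)
  => ( 9 - ( z + ( ( 9 + x ) * y ) ) ) >= 11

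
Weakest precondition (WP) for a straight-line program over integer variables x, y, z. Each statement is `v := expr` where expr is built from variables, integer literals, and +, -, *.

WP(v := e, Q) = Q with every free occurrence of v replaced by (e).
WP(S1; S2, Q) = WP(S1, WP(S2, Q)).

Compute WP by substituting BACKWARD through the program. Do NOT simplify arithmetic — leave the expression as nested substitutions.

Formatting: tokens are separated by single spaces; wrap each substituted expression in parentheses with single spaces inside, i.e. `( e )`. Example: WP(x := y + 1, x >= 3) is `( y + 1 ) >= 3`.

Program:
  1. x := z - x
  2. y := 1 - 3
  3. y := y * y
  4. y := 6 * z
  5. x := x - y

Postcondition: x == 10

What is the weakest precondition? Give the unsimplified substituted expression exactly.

Answer: ( ( z - x ) - ( 6 * z ) ) == 10

Derivation:
post: x == 10
stmt 5: x := x - y  -- replace 1 occurrence(s) of x with (x - y)
  => ( x - y ) == 10
stmt 4: y := 6 * z  -- replace 1 occurrence(s) of y with (6 * z)
  => ( x - ( 6 * z ) ) == 10
stmt 3: y := y * y  -- replace 0 occurrence(s) of y with (y * y)
  => ( x - ( 6 * z ) ) == 10
stmt 2: y := 1 - 3  -- replace 0 occurrence(s) of y with (1 - 3)
  => ( x - ( 6 * z ) ) == 10
stmt 1: x := z - x  -- replace 1 occurrence(s) of x with (z - x)
  => ( ( z - x ) - ( 6 * z ) ) == 10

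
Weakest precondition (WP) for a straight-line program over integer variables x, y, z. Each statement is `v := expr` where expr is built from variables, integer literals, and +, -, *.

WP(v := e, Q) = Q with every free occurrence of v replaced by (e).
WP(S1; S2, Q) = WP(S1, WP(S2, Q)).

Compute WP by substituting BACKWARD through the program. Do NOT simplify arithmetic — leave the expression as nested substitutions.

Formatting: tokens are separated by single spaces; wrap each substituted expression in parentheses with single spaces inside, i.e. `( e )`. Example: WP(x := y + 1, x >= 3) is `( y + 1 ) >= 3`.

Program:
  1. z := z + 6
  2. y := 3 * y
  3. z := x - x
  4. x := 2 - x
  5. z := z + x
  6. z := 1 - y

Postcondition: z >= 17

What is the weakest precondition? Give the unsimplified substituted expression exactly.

post: z >= 17
stmt 6: z := 1 - y  -- replace 1 occurrence(s) of z with (1 - y)
  => ( 1 - y ) >= 17
stmt 5: z := z + x  -- replace 0 occurrence(s) of z with (z + x)
  => ( 1 - y ) >= 17
stmt 4: x := 2 - x  -- replace 0 occurrence(s) of x with (2 - x)
  => ( 1 - y ) >= 17
stmt 3: z := x - x  -- replace 0 occurrence(s) of z with (x - x)
  => ( 1 - y ) >= 17
stmt 2: y := 3 * y  -- replace 1 occurrence(s) of y with (3 * y)
  => ( 1 - ( 3 * y ) ) >= 17
stmt 1: z := z + 6  -- replace 0 occurrence(s) of z with (z + 6)
  => ( 1 - ( 3 * y ) ) >= 17

Answer: ( 1 - ( 3 * y ) ) >= 17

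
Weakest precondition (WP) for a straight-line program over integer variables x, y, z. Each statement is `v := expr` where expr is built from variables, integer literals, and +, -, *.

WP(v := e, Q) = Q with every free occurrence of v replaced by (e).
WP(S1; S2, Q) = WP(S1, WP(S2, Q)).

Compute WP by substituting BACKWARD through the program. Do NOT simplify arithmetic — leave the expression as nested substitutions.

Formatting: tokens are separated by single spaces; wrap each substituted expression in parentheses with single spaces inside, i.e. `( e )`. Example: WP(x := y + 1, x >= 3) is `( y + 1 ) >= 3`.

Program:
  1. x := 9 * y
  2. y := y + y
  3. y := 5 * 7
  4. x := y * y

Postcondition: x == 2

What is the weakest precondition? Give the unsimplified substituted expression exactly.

Answer: ( ( 5 * 7 ) * ( 5 * 7 ) ) == 2

Derivation:
post: x == 2
stmt 4: x := y * y  -- replace 1 occurrence(s) of x with (y * y)
  => ( y * y ) == 2
stmt 3: y := 5 * 7  -- replace 2 occurrence(s) of y with (5 * 7)
  => ( ( 5 * 7 ) * ( 5 * 7 ) ) == 2
stmt 2: y := y + y  -- replace 0 occurrence(s) of y with (y + y)
  => ( ( 5 * 7 ) * ( 5 * 7 ) ) == 2
stmt 1: x := 9 * y  -- replace 0 occurrence(s) of x with (9 * y)
  => ( ( 5 * 7 ) * ( 5 * 7 ) ) == 2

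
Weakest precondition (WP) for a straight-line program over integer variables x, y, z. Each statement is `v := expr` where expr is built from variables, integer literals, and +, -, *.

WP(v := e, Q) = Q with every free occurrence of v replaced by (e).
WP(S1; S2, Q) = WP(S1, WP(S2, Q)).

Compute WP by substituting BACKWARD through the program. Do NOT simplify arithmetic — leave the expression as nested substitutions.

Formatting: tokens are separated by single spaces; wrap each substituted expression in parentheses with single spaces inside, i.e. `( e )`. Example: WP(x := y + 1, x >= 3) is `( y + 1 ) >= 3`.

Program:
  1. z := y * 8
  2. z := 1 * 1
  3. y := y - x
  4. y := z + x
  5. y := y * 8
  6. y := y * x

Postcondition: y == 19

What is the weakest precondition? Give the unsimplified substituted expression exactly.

Answer: ( ( ( ( 1 * 1 ) + x ) * 8 ) * x ) == 19

Derivation:
post: y == 19
stmt 6: y := y * x  -- replace 1 occurrence(s) of y with (y * x)
  => ( y * x ) == 19
stmt 5: y := y * 8  -- replace 1 occurrence(s) of y with (y * 8)
  => ( ( y * 8 ) * x ) == 19
stmt 4: y := z + x  -- replace 1 occurrence(s) of y with (z + x)
  => ( ( ( z + x ) * 8 ) * x ) == 19
stmt 3: y := y - x  -- replace 0 occurrence(s) of y with (y - x)
  => ( ( ( z + x ) * 8 ) * x ) == 19
stmt 2: z := 1 * 1  -- replace 1 occurrence(s) of z with (1 * 1)
  => ( ( ( ( 1 * 1 ) + x ) * 8 ) * x ) == 19
stmt 1: z := y * 8  -- replace 0 occurrence(s) of z with (y * 8)
  => ( ( ( ( 1 * 1 ) + x ) * 8 ) * x ) == 19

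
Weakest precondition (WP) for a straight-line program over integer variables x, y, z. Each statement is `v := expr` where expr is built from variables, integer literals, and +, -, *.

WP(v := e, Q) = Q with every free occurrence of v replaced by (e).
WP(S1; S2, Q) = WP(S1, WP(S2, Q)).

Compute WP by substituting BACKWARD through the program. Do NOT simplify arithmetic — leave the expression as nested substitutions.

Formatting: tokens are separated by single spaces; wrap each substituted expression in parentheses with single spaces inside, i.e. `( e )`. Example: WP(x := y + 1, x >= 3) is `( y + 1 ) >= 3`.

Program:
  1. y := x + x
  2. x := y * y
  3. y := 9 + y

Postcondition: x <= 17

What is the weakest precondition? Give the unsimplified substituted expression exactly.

post: x <= 17
stmt 3: y := 9 + y  -- replace 0 occurrence(s) of y with (9 + y)
  => x <= 17
stmt 2: x := y * y  -- replace 1 occurrence(s) of x with (y * y)
  => ( y * y ) <= 17
stmt 1: y := x + x  -- replace 2 occurrence(s) of y with (x + x)
  => ( ( x + x ) * ( x + x ) ) <= 17

Answer: ( ( x + x ) * ( x + x ) ) <= 17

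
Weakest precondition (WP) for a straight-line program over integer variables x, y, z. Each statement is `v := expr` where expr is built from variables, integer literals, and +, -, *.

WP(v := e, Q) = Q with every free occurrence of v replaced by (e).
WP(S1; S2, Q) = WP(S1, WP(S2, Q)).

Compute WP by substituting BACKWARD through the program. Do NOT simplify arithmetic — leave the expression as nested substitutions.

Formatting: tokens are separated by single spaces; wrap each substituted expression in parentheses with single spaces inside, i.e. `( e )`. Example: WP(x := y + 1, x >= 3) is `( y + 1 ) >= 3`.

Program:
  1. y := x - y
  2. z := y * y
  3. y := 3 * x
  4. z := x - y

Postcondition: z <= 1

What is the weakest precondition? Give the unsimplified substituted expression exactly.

post: z <= 1
stmt 4: z := x - y  -- replace 1 occurrence(s) of z with (x - y)
  => ( x - y ) <= 1
stmt 3: y := 3 * x  -- replace 1 occurrence(s) of y with (3 * x)
  => ( x - ( 3 * x ) ) <= 1
stmt 2: z := y * y  -- replace 0 occurrence(s) of z with (y * y)
  => ( x - ( 3 * x ) ) <= 1
stmt 1: y := x - y  -- replace 0 occurrence(s) of y with (x - y)
  => ( x - ( 3 * x ) ) <= 1

Answer: ( x - ( 3 * x ) ) <= 1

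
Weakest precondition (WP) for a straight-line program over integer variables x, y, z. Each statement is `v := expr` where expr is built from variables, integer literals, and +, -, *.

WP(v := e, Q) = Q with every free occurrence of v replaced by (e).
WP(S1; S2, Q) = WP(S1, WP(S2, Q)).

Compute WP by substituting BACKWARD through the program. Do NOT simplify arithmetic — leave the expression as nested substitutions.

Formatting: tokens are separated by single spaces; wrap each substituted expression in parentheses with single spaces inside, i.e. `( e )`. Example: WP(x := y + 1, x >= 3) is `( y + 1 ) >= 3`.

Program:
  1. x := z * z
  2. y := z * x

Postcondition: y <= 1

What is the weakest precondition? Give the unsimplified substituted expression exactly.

Answer: ( z * ( z * z ) ) <= 1

Derivation:
post: y <= 1
stmt 2: y := z * x  -- replace 1 occurrence(s) of y with (z * x)
  => ( z * x ) <= 1
stmt 1: x := z * z  -- replace 1 occurrence(s) of x with (z * z)
  => ( z * ( z * z ) ) <= 1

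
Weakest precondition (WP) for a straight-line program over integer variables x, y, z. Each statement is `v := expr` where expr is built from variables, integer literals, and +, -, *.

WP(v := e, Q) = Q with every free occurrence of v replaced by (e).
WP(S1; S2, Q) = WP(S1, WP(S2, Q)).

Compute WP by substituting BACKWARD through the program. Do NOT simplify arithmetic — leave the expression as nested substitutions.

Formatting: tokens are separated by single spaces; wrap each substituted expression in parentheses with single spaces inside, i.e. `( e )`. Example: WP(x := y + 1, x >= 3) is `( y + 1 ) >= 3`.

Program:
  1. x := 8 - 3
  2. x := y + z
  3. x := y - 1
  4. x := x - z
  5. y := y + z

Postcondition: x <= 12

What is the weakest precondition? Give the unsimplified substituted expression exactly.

Answer: ( ( y - 1 ) - z ) <= 12

Derivation:
post: x <= 12
stmt 5: y := y + z  -- replace 0 occurrence(s) of y with (y + z)
  => x <= 12
stmt 4: x := x - z  -- replace 1 occurrence(s) of x with (x - z)
  => ( x - z ) <= 12
stmt 3: x := y - 1  -- replace 1 occurrence(s) of x with (y - 1)
  => ( ( y - 1 ) - z ) <= 12
stmt 2: x := y + z  -- replace 0 occurrence(s) of x with (y + z)
  => ( ( y - 1 ) - z ) <= 12
stmt 1: x := 8 - 3  -- replace 0 occurrence(s) of x with (8 - 3)
  => ( ( y - 1 ) - z ) <= 12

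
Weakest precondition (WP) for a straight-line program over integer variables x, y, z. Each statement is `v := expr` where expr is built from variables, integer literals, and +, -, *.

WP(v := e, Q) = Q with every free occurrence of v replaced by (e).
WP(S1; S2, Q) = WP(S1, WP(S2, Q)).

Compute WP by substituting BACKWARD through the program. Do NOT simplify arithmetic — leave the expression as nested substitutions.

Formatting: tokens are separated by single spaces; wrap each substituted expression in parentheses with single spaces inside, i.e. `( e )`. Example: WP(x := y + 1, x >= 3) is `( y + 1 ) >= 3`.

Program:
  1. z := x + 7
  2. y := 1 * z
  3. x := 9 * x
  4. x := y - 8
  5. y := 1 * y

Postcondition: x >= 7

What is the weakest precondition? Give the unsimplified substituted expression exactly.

Answer: ( ( 1 * ( x + 7 ) ) - 8 ) >= 7

Derivation:
post: x >= 7
stmt 5: y := 1 * y  -- replace 0 occurrence(s) of y with (1 * y)
  => x >= 7
stmt 4: x := y - 8  -- replace 1 occurrence(s) of x with (y - 8)
  => ( y - 8 ) >= 7
stmt 3: x := 9 * x  -- replace 0 occurrence(s) of x with (9 * x)
  => ( y - 8 ) >= 7
stmt 2: y := 1 * z  -- replace 1 occurrence(s) of y with (1 * z)
  => ( ( 1 * z ) - 8 ) >= 7
stmt 1: z := x + 7  -- replace 1 occurrence(s) of z with (x + 7)
  => ( ( 1 * ( x + 7 ) ) - 8 ) >= 7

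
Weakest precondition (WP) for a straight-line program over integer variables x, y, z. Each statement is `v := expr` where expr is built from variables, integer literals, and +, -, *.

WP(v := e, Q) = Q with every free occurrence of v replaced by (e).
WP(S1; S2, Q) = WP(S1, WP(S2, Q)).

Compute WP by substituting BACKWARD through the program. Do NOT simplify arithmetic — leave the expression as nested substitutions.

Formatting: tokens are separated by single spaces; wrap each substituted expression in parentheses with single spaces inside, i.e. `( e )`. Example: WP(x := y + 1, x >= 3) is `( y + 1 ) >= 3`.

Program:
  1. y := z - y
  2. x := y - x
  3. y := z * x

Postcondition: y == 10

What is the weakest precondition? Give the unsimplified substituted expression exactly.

Answer: ( z * ( ( z - y ) - x ) ) == 10

Derivation:
post: y == 10
stmt 3: y := z * x  -- replace 1 occurrence(s) of y with (z * x)
  => ( z * x ) == 10
stmt 2: x := y - x  -- replace 1 occurrence(s) of x with (y - x)
  => ( z * ( y - x ) ) == 10
stmt 1: y := z - y  -- replace 1 occurrence(s) of y with (z - y)
  => ( z * ( ( z - y ) - x ) ) == 10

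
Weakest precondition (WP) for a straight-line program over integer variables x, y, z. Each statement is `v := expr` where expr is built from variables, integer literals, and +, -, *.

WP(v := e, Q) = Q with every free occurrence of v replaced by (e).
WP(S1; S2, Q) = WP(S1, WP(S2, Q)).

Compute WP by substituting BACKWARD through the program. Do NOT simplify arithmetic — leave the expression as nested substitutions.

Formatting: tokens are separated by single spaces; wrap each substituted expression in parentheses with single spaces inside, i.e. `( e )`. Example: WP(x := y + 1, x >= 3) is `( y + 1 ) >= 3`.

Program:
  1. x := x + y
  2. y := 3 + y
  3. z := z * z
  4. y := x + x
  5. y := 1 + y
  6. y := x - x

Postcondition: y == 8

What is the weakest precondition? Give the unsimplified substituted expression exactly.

post: y == 8
stmt 6: y := x - x  -- replace 1 occurrence(s) of y with (x - x)
  => ( x - x ) == 8
stmt 5: y := 1 + y  -- replace 0 occurrence(s) of y with (1 + y)
  => ( x - x ) == 8
stmt 4: y := x + x  -- replace 0 occurrence(s) of y with (x + x)
  => ( x - x ) == 8
stmt 3: z := z * z  -- replace 0 occurrence(s) of z with (z * z)
  => ( x - x ) == 8
stmt 2: y := 3 + y  -- replace 0 occurrence(s) of y with (3 + y)
  => ( x - x ) == 8
stmt 1: x := x + y  -- replace 2 occurrence(s) of x with (x + y)
  => ( ( x + y ) - ( x + y ) ) == 8

Answer: ( ( x + y ) - ( x + y ) ) == 8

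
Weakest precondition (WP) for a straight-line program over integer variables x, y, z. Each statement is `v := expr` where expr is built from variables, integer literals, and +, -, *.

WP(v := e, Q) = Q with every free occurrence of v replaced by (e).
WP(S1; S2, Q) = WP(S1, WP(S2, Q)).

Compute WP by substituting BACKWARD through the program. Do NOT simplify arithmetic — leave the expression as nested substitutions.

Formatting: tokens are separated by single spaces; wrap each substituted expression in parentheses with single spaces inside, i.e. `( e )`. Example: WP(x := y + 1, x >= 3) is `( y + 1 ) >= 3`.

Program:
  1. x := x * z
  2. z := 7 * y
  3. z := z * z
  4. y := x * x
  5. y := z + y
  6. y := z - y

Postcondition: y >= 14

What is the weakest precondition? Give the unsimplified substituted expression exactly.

post: y >= 14
stmt 6: y := z - y  -- replace 1 occurrence(s) of y with (z - y)
  => ( z - y ) >= 14
stmt 5: y := z + y  -- replace 1 occurrence(s) of y with (z + y)
  => ( z - ( z + y ) ) >= 14
stmt 4: y := x * x  -- replace 1 occurrence(s) of y with (x * x)
  => ( z - ( z + ( x * x ) ) ) >= 14
stmt 3: z := z * z  -- replace 2 occurrence(s) of z with (z * z)
  => ( ( z * z ) - ( ( z * z ) + ( x * x ) ) ) >= 14
stmt 2: z := 7 * y  -- replace 4 occurrence(s) of z with (7 * y)
  => ( ( ( 7 * y ) * ( 7 * y ) ) - ( ( ( 7 * y ) * ( 7 * y ) ) + ( x * x ) ) ) >= 14
stmt 1: x := x * z  -- replace 2 occurrence(s) of x with (x * z)
  => ( ( ( 7 * y ) * ( 7 * y ) ) - ( ( ( 7 * y ) * ( 7 * y ) ) + ( ( x * z ) * ( x * z ) ) ) ) >= 14

Answer: ( ( ( 7 * y ) * ( 7 * y ) ) - ( ( ( 7 * y ) * ( 7 * y ) ) + ( ( x * z ) * ( x * z ) ) ) ) >= 14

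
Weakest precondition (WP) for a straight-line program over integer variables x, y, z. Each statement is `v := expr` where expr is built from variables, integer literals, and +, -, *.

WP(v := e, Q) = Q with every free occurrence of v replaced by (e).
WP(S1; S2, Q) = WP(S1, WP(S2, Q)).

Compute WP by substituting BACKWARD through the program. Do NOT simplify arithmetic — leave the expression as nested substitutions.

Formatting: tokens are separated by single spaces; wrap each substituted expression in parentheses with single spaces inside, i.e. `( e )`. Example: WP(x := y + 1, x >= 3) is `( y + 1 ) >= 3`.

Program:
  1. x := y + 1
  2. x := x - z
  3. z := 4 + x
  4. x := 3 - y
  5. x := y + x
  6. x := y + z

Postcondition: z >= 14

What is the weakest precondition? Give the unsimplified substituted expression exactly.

Answer: ( 4 + ( ( y + 1 ) - z ) ) >= 14

Derivation:
post: z >= 14
stmt 6: x := y + z  -- replace 0 occurrence(s) of x with (y + z)
  => z >= 14
stmt 5: x := y + x  -- replace 0 occurrence(s) of x with (y + x)
  => z >= 14
stmt 4: x := 3 - y  -- replace 0 occurrence(s) of x with (3 - y)
  => z >= 14
stmt 3: z := 4 + x  -- replace 1 occurrence(s) of z with (4 + x)
  => ( 4 + x ) >= 14
stmt 2: x := x - z  -- replace 1 occurrence(s) of x with (x - z)
  => ( 4 + ( x - z ) ) >= 14
stmt 1: x := y + 1  -- replace 1 occurrence(s) of x with (y + 1)
  => ( 4 + ( ( y + 1 ) - z ) ) >= 14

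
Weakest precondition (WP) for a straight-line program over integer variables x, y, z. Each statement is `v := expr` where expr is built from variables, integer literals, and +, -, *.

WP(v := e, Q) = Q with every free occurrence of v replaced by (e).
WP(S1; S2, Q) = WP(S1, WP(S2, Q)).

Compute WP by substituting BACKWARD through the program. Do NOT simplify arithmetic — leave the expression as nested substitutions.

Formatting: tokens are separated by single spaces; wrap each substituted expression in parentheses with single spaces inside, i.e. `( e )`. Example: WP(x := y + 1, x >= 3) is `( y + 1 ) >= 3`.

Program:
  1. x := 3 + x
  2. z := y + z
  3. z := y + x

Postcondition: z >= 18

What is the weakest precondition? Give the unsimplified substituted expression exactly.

post: z >= 18
stmt 3: z := y + x  -- replace 1 occurrence(s) of z with (y + x)
  => ( y + x ) >= 18
stmt 2: z := y + z  -- replace 0 occurrence(s) of z with (y + z)
  => ( y + x ) >= 18
stmt 1: x := 3 + x  -- replace 1 occurrence(s) of x with (3 + x)
  => ( y + ( 3 + x ) ) >= 18

Answer: ( y + ( 3 + x ) ) >= 18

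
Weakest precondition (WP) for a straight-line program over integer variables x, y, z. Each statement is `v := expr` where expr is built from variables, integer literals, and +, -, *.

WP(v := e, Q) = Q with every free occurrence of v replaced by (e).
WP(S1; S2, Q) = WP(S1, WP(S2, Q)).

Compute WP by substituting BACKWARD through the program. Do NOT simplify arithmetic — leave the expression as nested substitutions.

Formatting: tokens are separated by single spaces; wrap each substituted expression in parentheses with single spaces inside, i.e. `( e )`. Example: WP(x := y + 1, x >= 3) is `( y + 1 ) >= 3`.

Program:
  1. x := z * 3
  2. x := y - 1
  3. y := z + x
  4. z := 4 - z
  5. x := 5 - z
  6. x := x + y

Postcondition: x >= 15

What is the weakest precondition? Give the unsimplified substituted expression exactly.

Answer: ( ( 5 - ( 4 - z ) ) + ( z + ( y - 1 ) ) ) >= 15

Derivation:
post: x >= 15
stmt 6: x := x + y  -- replace 1 occurrence(s) of x with (x + y)
  => ( x + y ) >= 15
stmt 5: x := 5 - z  -- replace 1 occurrence(s) of x with (5 - z)
  => ( ( 5 - z ) + y ) >= 15
stmt 4: z := 4 - z  -- replace 1 occurrence(s) of z with (4 - z)
  => ( ( 5 - ( 4 - z ) ) + y ) >= 15
stmt 3: y := z + x  -- replace 1 occurrence(s) of y with (z + x)
  => ( ( 5 - ( 4 - z ) ) + ( z + x ) ) >= 15
stmt 2: x := y - 1  -- replace 1 occurrence(s) of x with (y - 1)
  => ( ( 5 - ( 4 - z ) ) + ( z + ( y - 1 ) ) ) >= 15
stmt 1: x := z * 3  -- replace 0 occurrence(s) of x with (z * 3)
  => ( ( 5 - ( 4 - z ) ) + ( z + ( y - 1 ) ) ) >= 15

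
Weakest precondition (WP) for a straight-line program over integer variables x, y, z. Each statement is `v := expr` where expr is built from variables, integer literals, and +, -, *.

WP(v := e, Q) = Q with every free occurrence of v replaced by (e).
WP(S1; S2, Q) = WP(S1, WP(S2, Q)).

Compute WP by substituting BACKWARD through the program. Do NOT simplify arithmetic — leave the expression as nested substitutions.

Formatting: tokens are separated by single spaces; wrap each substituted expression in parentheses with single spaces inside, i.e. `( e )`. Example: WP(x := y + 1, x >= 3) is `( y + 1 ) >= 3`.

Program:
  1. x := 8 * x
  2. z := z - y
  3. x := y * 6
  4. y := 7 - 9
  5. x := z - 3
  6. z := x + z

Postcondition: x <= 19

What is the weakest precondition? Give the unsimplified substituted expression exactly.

Answer: ( ( z - y ) - 3 ) <= 19

Derivation:
post: x <= 19
stmt 6: z := x + z  -- replace 0 occurrence(s) of z with (x + z)
  => x <= 19
stmt 5: x := z - 3  -- replace 1 occurrence(s) of x with (z - 3)
  => ( z - 3 ) <= 19
stmt 4: y := 7 - 9  -- replace 0 occurrence(s) of y with (7 - 9)
  => ( z - 3 ) <= 19
stmt 3: x := y * 6  -- replace 0 occurrence(s) of x with (y * 6)
  => ( z - 3 ) <= 19
stmt 2: z := z - y  -- replace 1 occurrence(s) of z with (z - y)
  => ( ( z - y ) - 3 ) <= 19
stmt 1: x := 8 * x  -- replace 0 occurrence(s) of x with (8 * x)
  => ( ( z - y ) - 3 ) <= 19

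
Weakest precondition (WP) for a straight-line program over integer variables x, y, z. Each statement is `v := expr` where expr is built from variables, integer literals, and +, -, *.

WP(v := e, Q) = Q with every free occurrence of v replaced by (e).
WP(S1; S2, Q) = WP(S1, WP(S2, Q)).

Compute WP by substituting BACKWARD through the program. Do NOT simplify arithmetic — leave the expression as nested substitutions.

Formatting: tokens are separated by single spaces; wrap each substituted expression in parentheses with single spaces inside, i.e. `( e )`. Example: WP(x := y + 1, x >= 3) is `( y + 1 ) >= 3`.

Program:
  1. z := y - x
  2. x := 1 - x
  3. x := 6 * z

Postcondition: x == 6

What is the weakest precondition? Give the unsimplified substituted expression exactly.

Answer: ( 6 * ( y - x ) ) == 6

Derivation:
post: x == 6
stmt 3: x := 6 * z  -- replace 1 occurrence(s) of x with (6 * z)
  => ( 6 * z ) == 6
stmt 2: x := 1 - x  -- replace 0 occurrence(s) of x with (1 - x)
  => ( 6 * z ) == 6
stmt 1: z := y - x  -- replace 1 occurrence(s) of z with (y - x)
  => ( 6 * ( y - x ) ) == 6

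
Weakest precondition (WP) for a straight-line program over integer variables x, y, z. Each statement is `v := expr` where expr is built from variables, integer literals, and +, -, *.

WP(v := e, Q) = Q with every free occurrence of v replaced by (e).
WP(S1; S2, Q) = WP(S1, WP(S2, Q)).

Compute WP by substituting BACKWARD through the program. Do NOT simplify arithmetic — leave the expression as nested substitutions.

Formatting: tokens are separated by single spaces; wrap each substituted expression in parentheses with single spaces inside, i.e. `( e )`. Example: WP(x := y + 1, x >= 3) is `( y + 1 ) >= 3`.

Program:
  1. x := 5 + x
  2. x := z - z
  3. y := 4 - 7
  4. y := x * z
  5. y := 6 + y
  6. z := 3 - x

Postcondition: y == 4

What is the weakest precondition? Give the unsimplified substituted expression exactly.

Answer: ( 6 + ( ( z - z ) * z ) ) == 4

Derivation:
post: y == 4
stmt 6: z := 3 - x  -- replace 0 occurrence(s) of z with (3 - x)
  => y == 4
stmt 5: y := 6 + y  -- replace 1 occurrence(s) of y with (6 + y)
  => ( 6 + y ) == 4
stmt 4: y := x * z  -- replace 1 occurrence(s) of y with (x * z)
  => ( 6 + ( x * z ) ) == 4
stmt 3: y := 4 - 7  -- replace 0 occurrence(s) of y with (4 - 7)
  => ( 6 + ( x * z ) ) == 4
stmt 2: x := z - z  -- replace 1 occurrence(s) of x with (z - z)
  => ( 6 + ( ( z - z ) * z ) ) == 4
stmt 1: x := 5 + x  -- replace 0 occurrence(s) of x with (5 + x)
  => ( 6 + ( ( z - z ) * z ) ) == 4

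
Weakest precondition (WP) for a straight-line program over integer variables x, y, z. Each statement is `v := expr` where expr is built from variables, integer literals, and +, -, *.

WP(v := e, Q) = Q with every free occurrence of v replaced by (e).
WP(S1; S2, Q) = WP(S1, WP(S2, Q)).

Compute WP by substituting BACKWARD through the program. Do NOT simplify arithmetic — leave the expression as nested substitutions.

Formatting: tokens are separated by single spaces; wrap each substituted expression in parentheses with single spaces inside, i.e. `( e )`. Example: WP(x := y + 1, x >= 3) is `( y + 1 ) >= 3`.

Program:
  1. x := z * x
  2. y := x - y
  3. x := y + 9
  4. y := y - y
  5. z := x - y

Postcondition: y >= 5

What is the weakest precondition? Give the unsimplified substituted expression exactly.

post: y >= 5
stmt 5: z := x - y  -- replace 0 occurrence(s) of z with (x - y)
  => y >= 5
stmt 4: y := y - y  -- replace 1 occurrence(s) of y with (y - y)
  => ( y - y ) >= 5
stmt 3: x := y + 9  -- replace 0 occurrence(s) of x with (y + 9)
  => ( y - y ) >= 5
stmt 2: y := x - y  -- replace 2 occurrence(s) of y with (x - y)
  => ( ( x - y ) - ( x - y ) ) >= 5
stmt 1: x := z * x  -- replace 2 occurrence(s) of x with (z * x)
  => ( ( ( z * x ) - y ) - ( ( z * x ) - y ) ) >= 5

Answer: ( ( ( z * x ) - y ) - ( ( z * x ) - y ) ) >= 5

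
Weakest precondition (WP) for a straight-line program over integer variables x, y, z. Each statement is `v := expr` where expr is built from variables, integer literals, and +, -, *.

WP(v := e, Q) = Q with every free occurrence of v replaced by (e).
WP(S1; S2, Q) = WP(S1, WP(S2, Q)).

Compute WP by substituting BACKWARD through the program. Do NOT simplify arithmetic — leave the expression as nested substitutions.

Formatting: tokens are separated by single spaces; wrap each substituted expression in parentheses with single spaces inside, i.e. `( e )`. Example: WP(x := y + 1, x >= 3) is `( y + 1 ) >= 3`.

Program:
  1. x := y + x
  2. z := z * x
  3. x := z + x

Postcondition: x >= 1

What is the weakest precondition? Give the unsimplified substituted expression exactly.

Answer: ( ( z * ( y + x ) ) + ( y + x ) ) >= 1

Derivation:
post: x >= 1
stmt 3: x := z + x  -- replace 1 occurrence(s) of x with (z + x)
  => ( z + x ) >= 1
stmt 2: z := z * x  -- replace 1 occurrence(s) of z with (z * x)
  => ( ( z * x ) + x ) >= 1
stmt 1: x := y + x  -- replace 2 occurrence(s) of x with (y + x)
  => ( ( z * ( y + x ) ) + ( y + x ) ) >= 1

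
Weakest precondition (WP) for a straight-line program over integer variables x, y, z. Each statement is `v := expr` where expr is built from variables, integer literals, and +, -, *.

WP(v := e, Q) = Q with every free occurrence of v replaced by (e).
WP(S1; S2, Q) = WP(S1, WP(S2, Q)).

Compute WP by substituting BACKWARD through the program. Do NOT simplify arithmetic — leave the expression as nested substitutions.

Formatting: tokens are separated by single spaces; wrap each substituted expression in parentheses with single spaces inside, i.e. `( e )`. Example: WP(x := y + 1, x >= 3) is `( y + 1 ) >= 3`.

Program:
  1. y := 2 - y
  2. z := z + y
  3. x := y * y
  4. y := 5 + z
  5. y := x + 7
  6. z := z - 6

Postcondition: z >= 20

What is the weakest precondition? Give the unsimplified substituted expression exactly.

Answer: ( ( z + ( 2 - y ) ) - 6 ) >= 20

Derivation:
post: z >= 20
stmt 6: z := z - 6  -- replace 1 occurrence(s) of z with (z - 6)
  => ( z - 6 ) >= 20
stmt 5: y := x + 7  -- replace 0 occurrence(s) of y with (x + 7)
  => ( z - 6 ) >= 20
stmt 4: y := 5 + z  -- replace 0 occurrence(s) of y with (5 + z)
  => ( z - 6 ) >= 20
stmt 3: x := y * y  -- replace 0 occurrence(s) of x with (y * y)
  => ( z - 6 ) >= 20
stmt 2: z := z + y  -- replace 1 occurrence(s) of z with (z + y)
  => ( ( z + y ) - 6 ) >= 20
stmt 1: y := 2 - y  -- replace 1 occurrence(s) of y with (2 - y)
  => ( ( z + ( 2 - y ) ) - 6 ) >= 20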